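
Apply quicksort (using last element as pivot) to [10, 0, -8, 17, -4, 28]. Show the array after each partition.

Partition 1: pivot=28 at index 5 -> [10, 0, -8, 17, -4, 28]
Partition 2: pivot=-4 at index 1 -> [-8, -4, 10, 17, 0, 28]
Partition 3: pivot=0 at index 2 -> [-8, -4, 0, 17, 10, 28]
Partition 4: pivot=10 at index 3 -> [-8, -4, 0, 10, 17, 28]


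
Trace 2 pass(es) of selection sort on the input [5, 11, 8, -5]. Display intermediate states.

Pass 1: Select minimum -5 at index 3, swap -> [-5, 11, 8, 5]
Pass 2: Select minimum 5 at index 3, swap -> [-5, 5, 8, 11]


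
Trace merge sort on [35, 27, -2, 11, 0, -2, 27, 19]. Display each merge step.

Divide and conquer:
  Merge [35] + [27] -> [27, 35]
  Merge [-2] + [11] -> [-2, 11]
  Merge [27, 35] + [-2, 11] -> [-2, 11, 27, 35]
  Merge [0] + [-2] -> [-2, 0]
  Merge [27] + [19] -> [19, 27]
  Merge [-2, 0] + [19, 27] -> [-2, 0, 19, 27]
  Merge [-2, 11, 27, 35] + [-2, 0, 19, 27] -> [-2, -2, 0, 11, 19, 27, 27, 35]


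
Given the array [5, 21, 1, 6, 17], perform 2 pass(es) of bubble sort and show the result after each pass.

After pass 1: [5, 1, 6, 17, 21] (3 swaps)
After pass 2: [1, 5, 6, 17, 21] (1 swaps)
Total swaps: 4


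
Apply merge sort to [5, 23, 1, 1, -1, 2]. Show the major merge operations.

Divide and conquer:
  Merge [23] + [1] -> [1, 23]
  Merge [5] + [1, 23] -> [1, 5, 23]
  Merge [-1] + [2] -> [-1, 2]
  Merge [1] + [-1, 2] -> [-1, 1, 2]
  Merge [1, 5, 23] + [-1, 1, 2] -> [-1, 1, 1, 2, 5, 23]


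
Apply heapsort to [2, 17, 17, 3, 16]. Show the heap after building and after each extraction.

Build heap: [17, 16, 17, 3, 2]
Extract 17: [17, 16, 2, 3, 17]
Extract 17: [16, 3, 2, 17, 17]
Extract 16: [3, 2, 16, 17, 17]
Extract 3: [2, 3, 16, 17, 17]


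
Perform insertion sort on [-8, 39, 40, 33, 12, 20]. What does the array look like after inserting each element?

First element -8 is already 'sorted'
Insert 39: shifted 0 elements -> [-8, 39, 40, 33, 12, 20]
Insert 40: shifted 0 elements -> [-8, 39, 40, 33, 12, 20]
Insert 33: shifted 2 elements -> [-8, 33, 39, 40, 12, 20]
Insert 12: shifted 3 elements -> [-8, 12, 33, 39, 40, 20]
Insert 20: shifted 3 elements -> [-8, 12, 20, 33, 39, 40]


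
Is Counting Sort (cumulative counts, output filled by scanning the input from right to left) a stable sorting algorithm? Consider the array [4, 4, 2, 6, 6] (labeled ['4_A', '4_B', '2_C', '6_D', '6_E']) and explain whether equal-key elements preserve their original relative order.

Trace Counting Sort on the labeled array (the key is the number; the letter only tracks identity):
  Counts for values 0..6: [0, 0, 1, 0, 2, 0, 2]
  Cumulative counts: [0, 0, 1, 1, 3, 3, 5]
  Scan right to left: place 6_E at output index 4
  Scan right to left: place 6_D at output index 3
  Scan right to left: place 2_C at output index 0
  Scan right to left: place 4_B at output index 2
  Scan right to left: place 4_A at output index 1
  Output: [2_C, 4_A, 4_B, 6_D, 6_E]
Equal keys:
  value 4: originally 4_A, 4_B; after sorting 4_A, 4_B -> order preserved
  value 6: originally 6_D, 6_E; after sorting 6_D, 6_E -> order preserved
All equal keys kept their original relative order. Counting Sort is stable: scanning the input right to left with decreasing cumulative counts places later duplicates at later output positions.
Answer: Stable


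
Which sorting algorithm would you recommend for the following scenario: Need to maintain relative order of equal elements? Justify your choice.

Best choice: Merge sort or Insertion sort
Reason: Both are stable; quicksort and heapsort are not stable


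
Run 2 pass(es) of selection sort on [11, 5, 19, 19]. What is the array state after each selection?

Pass 1: Select minimum 5 at index 1, swap -> [5, 11, 19, 19]
Pass 2: Select minimum 11 at index 1, swap -> [5, 11, 19, 19]


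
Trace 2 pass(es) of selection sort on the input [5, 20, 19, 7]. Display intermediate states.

Pass 1: Select minimum 5 at index 0, swap -> [5, 20, 19, 7]
Pass 2: Select minimum 7 at index 3, swap -> [5, 7, 19, 20]


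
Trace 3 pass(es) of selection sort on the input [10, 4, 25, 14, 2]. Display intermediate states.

Pass 1: Select minimum 2 at index 4, swap -> [2, 4, 25, 14, 10]
Pass 2: Select minimum 4 at index 1, swap -> [2, 4, 25, 14, 10]
Pass 3: Select minimum 10 at index 4, swap -> [2, 4, 10, 14, 25]


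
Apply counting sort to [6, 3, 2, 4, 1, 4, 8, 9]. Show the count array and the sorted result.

Count array: [0, 1, 1, 1, 2, 0, 1, 0, 1, 1]
(count[i] = number of elements equal to i)
Cumulative count: [0, 1, 2, 3, 5, 5, 6, 6, 7, 8]
Sorted: [1, 2, 3, 4, 4, 6, 8, 9]


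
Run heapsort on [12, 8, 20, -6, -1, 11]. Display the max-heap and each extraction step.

Build heap: [20, 8, 12, -6, -1, 11]
Extract 20: [12, 8, 11, -6, -1, 20]
Extract 12: [11, 8, -1, -6, 12, 20]
Extract 11: [8, -6, -1, 11, 12, 20]
Extract 8: [-1, -6, 8, 11, 12, 20]
Extract -1: [-6, -1, 8, 11, 12, 20]


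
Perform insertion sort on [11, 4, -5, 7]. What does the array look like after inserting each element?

First element 11 is already 'sorted'
Insert 4: shifted 1 elements -> [4, 11, -5, 7]
Insert -5: shifted 2 elements -> [-5, 4, 11, 7]
Insert 7: shifted 1 elements -> [-5, 4, 7, 11]


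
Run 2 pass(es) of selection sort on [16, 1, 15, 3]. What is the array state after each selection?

Pass 1: Select minimum 1 at index 1, swap -> [1, 16, 15, 3]
Pass 2: Select minimum 3 at index 3, swap -> [1, 3, 15, 16]


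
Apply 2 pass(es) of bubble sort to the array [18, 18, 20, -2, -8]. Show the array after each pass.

After pass 1: [18, 18, -2, -8, 20] (2 swaps)
After pass 2: [18, -2, -8, 18, 20] (2 swaps)
Total swaps: 4


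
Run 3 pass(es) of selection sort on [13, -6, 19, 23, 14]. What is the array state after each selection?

Pass 1: Select minimum -6 at index 1, swap -> [-6, 13, 19, 23, 14]
Pass 2: Select minimum 13 at index 1, swap -> [-6, 13, 19, 23, 14]
Pass 3: Select minimum 14 at index 4, swap -> [-6, 13, 14, 23, 19]


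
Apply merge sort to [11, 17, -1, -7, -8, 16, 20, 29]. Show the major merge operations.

Divide and conquer:
  Merge [11] + [17] -> [11, 17]
  Merge [-1] + [-7] -> [-7, -1]
  Merge [11, 17] + [-7, -1] -> [-7, -1, 11, 17]
  Merge [-8] + [16] -> [-8, 16]
  Merge [20] + [29] -> [20, 29]
  Merge [-8, 16] + [20, 29] -> [-8, 16, 20, 29]
  Merge [-7, -1, 11, 17] + [-8, 16, 20, 29] -> [-8, -7, -1, 11, 16, 17, 20, 29]


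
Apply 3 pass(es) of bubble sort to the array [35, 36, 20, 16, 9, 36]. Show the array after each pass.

After pass 1: [35, 20, 16, 9, 36, 36] (3 swaps)
After pass 2: [20, 16, 9, 35, 36, 36] (3 swaps)
After pass 3: [16, 9, 20, 35, 36, 36] (2 swaps)
Total swaps: 8


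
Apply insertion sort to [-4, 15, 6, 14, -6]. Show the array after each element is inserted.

First element -4 is already 'sorted'
Insert 15: shifted 0 elements -> [-4, 15, 6, 14, -6]
Insert 6: shifted 1 elements -> [-4, 6, 15, 14, -6]
Insert 14: shifted 1 elements -> [-4, 6, 14, 15, -6]
Insert -6: shifted 4 elements -> [-6, -4, 6, 14, 15]


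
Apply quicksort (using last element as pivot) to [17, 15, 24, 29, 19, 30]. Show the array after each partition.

Partition 1: pivot=30 at index 5 -> [17, 15, 24, 29, 19, 30]
Partition 2: pivot=19 at index 2 -> [17, 15, 19, 29, 24, 30]
Partition 3: pivot=15 at index 0 -> [15, 17, 19, 29, 24, 30]
Partition 4: pivot=24 at index 3 -> [15, 17, 19, 24, 29, 30]


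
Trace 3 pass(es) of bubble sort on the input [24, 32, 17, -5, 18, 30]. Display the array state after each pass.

After pass 1: [24, 17, -5, 18, 30, 32] (4 swaps)
After pass 2: [17, -5, 18, 24, 30, 32] (3 swaps)
After pass 3: [-5, 17, 18, 24, 30, 32] (1 swaps)
Total swaps: 8


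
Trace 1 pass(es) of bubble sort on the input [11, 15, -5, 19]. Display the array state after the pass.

After pass 1: [11, -5, 15, 19] (1 swaps)
Total swaps: 1


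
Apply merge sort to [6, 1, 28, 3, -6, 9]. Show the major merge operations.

Divide and conquer:
  Merge [1] + [28] -> [1, 28]
  Merge [6] + [1, 28] -> [1, 6, 28]
  Merge [-6] + [9] -> [-6, 9]
  Merge [3] + [-6, 9] -> [-6, 3, 9]
  Merge [1, 6, 28] + [-6, 3, 9] -> [-6, 1, 3, 6, 9, 28]


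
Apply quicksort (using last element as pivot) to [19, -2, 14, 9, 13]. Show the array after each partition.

Partition 1: pivot=13 at index 2 -> [-2, 9, 13, 19, 14]
Partition 2: pivot=9 at index 1 -> [-2, 9, 13, 19, 14]
Partition 3: pivot=14 at index 3 -> [-2, 9, 13, 14, 19]


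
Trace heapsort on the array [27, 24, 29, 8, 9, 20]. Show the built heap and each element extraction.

Build heap: [29, 24, 27, 8, 9, 20]
Extract 29: [27, 24, 20, 8, 9, 29]
Extract 27: [24, 9, 20, 8, 27, 29]
Extract 24: [20, 9, 8, 24, 27, 29]
Extract 20: [9, 8, 20, 24, 27, 29]
Extract 9: [8, 9, 20, 24, 27, 29]


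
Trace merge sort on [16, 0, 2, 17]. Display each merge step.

Divide and conquer:
  Merge [16] + [0] -> [0, 16]
  Merge [2] + [17] -> [2, 17]
  Merge [0, 16] + [2, 17] -> [0, 2, 16, 17]


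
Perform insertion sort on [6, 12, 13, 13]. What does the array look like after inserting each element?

First element 6 is already 'sorted'
Insert 12: shifted 0 elements -> [6, 12, 13, 13]
Insert 13: shifted 0 elements -> [6, 12, 13, 13]
Insert 13: shifted 0 elements -> [6, 12, 13, 13]


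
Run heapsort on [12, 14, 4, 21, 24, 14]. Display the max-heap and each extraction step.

Build heap: [24, 21, 14, 12, 14, 4]
Extract 24: [21, 14, 14, 12, 4, 24]
Extract 21: [14, 12, 14, 4, 21, 24]
Extract 14: [14, 12, 4, 14, 21, 24]
Extract 14: [12, 4, 14, 14, 21, 24]
Extract 12: [4, 12, 14, 14, 21, 24]


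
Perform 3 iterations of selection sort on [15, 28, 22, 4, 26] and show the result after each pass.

Pass 1: Select minimum 4 at index 3, swap -> [4, 28, 22, 15, 26]
Pass 2: Select minimum 15 at index 3, swap -> [4, 15, 22, 28, 26]
Pass 3: Select minimum 22 at index 2, swap -> [4, 15, 22, 28, 26]


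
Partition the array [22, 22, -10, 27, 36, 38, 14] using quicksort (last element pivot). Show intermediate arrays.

Partition 1: pivot=14 at index 1 -> [-10, 14, 22, 27, 36, 38, 22]
Partition 2: pivot=22 at index 3 -> [-10, 14, 22, 22, 36, 38, 27]
Partition 3: pivot=27 at index 4 -> [-10, 14, 22, 22, 27, 38, 36]
Partition 4: pivot=36 at index 5 -> [-10, 14, 22, 22, 27, 36, 38]


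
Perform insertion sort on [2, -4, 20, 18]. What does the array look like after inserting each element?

First element 2 is already 'sorted'
Insert -4: shifted 1 elements -> [-4, 2, 20, 18]
Insert 20: shifted 0 elements -> [-4, 2, 20, 18]
Insert 18: shifted 1 elements -> [-4, 2, 18, 20]


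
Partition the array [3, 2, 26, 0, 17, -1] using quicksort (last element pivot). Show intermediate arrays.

Partition 1: pivot=-1 at index 0 -> [-1, 2, 26, 0, 17, 3]
Partition 2: pivot=3 at index 3 -> [-1, 2, 0, 3, 17, 26]
Partition 3: pivot=0 at index 1 -> [-1, 0, 2, 3, 17, 26]
Partition 4: pivot=26 at index 5 -> [-1, 0, 2, 3, 17, 26]


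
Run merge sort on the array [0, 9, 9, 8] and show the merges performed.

Divide and conquer:
  Merge [0] + [9] -> [0, 9]
  Merge [9] + [8] -> [8, 9]
  Merge [0, 9] + [8, 9] -> [0, 8, 9, 9]


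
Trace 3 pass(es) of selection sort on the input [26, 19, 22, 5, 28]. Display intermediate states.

Pass 1: Select minimum 5 at index 3, swap -> [5, 19, 22, 26, 28]
Pass 2: Select minimum 19 at index 1, swap -> [5, 19, 22, 26, 28]
Pass 3: Select minimum 22 at index 2, swap -> [5, 19, 22, 26, 28]


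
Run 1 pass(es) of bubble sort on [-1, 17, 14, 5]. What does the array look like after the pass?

After pass 1: [-1, 14, 5, 17] (2 swaps)
Total swaps: 2


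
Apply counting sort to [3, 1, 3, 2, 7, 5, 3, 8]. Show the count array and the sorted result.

Count array: [0, 1, 1, 3, 0, 1, 0, 1, 1]
(count[i] = number of elements equal to i)
Cumulative count: [0, 1, 2, 5, 5, 6, 6, 7, 8]
Sorted: [1, 2, 3, 3, 3, 5, 7, 8]


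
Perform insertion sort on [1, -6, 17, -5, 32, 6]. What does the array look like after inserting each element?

First element 1 is already 'sorted'
Insert -6: shifted 1 elements -> [-6, 1, 17, -5, 32, 6]
Insert 17: shifted 0 elements -> [-6, 1, 17, -5, 32, 6]
Insert -5: shifted 2 elements -> [-6, -5, 1, 17, 32, 6]
Insert 32: shifted 0 elements -> [-6, -5, 1, 17, 32, 6]
Insert 6: shifted 2 elements -> [-6, -5, 1, 6, 17, 32]


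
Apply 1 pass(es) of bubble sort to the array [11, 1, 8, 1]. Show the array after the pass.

After pass 1: [1, 8, 1, 11] (3 swaps)
Total swaps: 3


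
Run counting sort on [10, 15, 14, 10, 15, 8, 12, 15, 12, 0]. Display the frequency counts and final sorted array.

Count array: [1, 0, 0, 0, 0, 0, 0, 0, 1, 0, 2, 0, 2, 0, 1, 3]
(count[i] = number of elements equal to i)
Cumulative count: [1, 1, 1, 1, 1, 1, 1, 1, 2, 2, 4, 4, 6, 6, 7, 10]
Sorted: [0, 8, 10, 10, 12, 12, 14, 15, 15, 15]


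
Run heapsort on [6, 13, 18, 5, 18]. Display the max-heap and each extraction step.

Build heap: [18, 13, 18, 5, 6]
Extract 18: [18, 13, 6, 5, 18]
Extract 18: [13, 5, 6, 18, 18]
Extract 13: [6, 5, 13, 18, 18]
Extract 6: [5, 6, 13, 18, 18]


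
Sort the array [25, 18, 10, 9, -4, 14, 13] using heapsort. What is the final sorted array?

Build heap: [25, 18, 14, 9, -4, 10, 13]
Extract 25: [18, 13, 14, 9, -4, 10, 25]
Extract 18: [14, 13, 10, 9, -4, 18, 25]
Extract 14: [13, 9, 10, -4, 14, 18, 25]
Extract 13: [10, 9, -4, 13, 14, 18, 25]
Extract 10: [9, -4, 10, 13, 14, 18, 25]
Extract 9: [-4, 9, 10, 13, 14, 18, 25]


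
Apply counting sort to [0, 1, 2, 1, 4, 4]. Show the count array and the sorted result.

Count array: [1, 2, 1, 0, 2]
(count[i] = number of elements equal to i)
Cumulative count: [1, 3, 4, 4, 6]
Sorted: [0, 1, 1, 2, 4, 4]


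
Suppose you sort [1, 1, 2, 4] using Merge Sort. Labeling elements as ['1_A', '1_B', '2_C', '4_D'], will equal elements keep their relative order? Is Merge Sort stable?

Trace Merge Sort on the labeled array (the key is the number; the letter only tracks identity):
  Merge [1_A] + [1_B] -> [1_A, 1_B]
  Merge [2_C] + [4_D] -> [2_C, 4_D]
  Merge [1_A, 1_B] + [2_C, 4_D] -> [1_A, 1_B, 2_C, 4_D]
Final order: [1_A, 1_B, 2_C, 4_D]
Equal keys:
  value 1: originally 1_A, 1_B; after sorting 1_A, 1_B -> order preserved
All equal keys kept their original relative order. Merge Sort is stable: when the heads of the two halves are equal the merge takes from the left half first.
Answer: Stable


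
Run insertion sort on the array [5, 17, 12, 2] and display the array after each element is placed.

First element 5 is already 'sorted'
Insert 17: shifted 0 elements -> [5, 17, 12, 2]
Insert 12: shifted 1 elements -> [5, 12, 17, 2]
Insert 2: shifted 3 elements -> [2, 5, 12, 17]


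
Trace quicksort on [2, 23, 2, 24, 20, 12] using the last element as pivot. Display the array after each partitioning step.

Partition 1: pivot=12 at index 2 -> [2, 2, 12, 24, 20, 23]
Partition 2: pivot=2 at index 1 -> [2, 2, 12, 24, 20, 23]
Partition 3: pivot=23 at index 4 -> [2, 2, 12, 20, 23, 24]


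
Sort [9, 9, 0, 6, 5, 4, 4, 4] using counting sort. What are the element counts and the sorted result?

Count array: [1, 0, 0, 0, 3, 1, 1, 0, 0, 2]
(count[i] = number of elements equal to i)
Cumulative count: [1, 1, 1, 1, 4, 5, 6, 6, 6, 8]
Sorted: [0, 4, 4, 4, 5, 6, 9, 9]


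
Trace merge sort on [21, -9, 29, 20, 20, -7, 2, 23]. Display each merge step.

Divide and conquer:
  Merge [21] + [-9] -> [-9, 21]
  Merge [29] + [20] -> [20, 29]
  Merge [-9, 21] + [20, 29] -> [-9, 20, 21, 29]
  Merge [20] + [-7] -> [-7, 20]
  Merge [2] + [23] -> [2, 23]
  Merge [-7, 20] + [2, 23] -> [-7, 2, 20, 23]
  Merge [-9, 20, 21, 29] + [-7, 2, 20, 23] -> [-9, -7, 2, 20, 20, 21, 23, 29]


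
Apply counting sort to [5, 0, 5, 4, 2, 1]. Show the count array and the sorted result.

Count array: [1, 1, 1, 0, 1, 2]
(count[i] = number of elements equal to i)
Cumulative count: [1, 2, 3, 3, 4, 6]
Sorted: [0, 1, 2, 4, 5, 5]


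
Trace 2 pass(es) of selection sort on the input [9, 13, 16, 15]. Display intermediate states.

Pass 1: Select minimum 9 at index 0, swap -> [9, 13, 16, 15]
Pass 2: Select minimum 13 at index 1, swap -> [9, 13, 16, 15]


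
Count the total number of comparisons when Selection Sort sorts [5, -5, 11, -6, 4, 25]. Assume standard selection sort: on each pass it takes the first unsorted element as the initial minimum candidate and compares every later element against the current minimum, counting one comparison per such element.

Pass 1: scan indices 1..5 for the minimum = 5 comparison(s); min is -6, place at index 0 -> [-6, -5, 11, 5, 4, 25]
Pass 2: scan indices 2..5 for the minimum = 4 comparison(s); min is -5, place at index 1 -> [-6, -5, 11, 5, 4, 25]
Pass 3: scan indices 3..5 for the minimum = 3 comparison(s); min is 4, place at index 2 -> [-6, -5, 4, 5, 11, 25]
Pass 4: scan indices 4..5 for the minimum = 2 comparison(s); min is 5, place at index 3 -> [-6, -5, 4, 5, 11, 25]
Pass 5: scan indices 5..5 for the minimum = 1 comparison(s); min is 11, place at index 4 -> [-6, -5, 4, 5, 11, 25]
Selection sort always scans the whole unsorted suffix, so the count is (n-1) + (n-2) + ... + 1 = n(n-1)/2 = 6*5/2 = 15 regardless of the input order.
Total comparisons: 5 + 4 + 3 + 2 + 1 = 15


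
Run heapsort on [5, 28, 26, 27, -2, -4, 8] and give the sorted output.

Build heap: [28, 27, 26, 5, -2, -4, 8]
Extract 28: [27, 8, 26, 5, -2, -4, 28]
Extract 27: [26, 8, -4, 5, -2, 27, 28]
Extract 26: [8, 5, -4, -2, 26, 27, 28]
Extract 8: [5, -2, -4, 8, 26, 27, 28]
Extract 5: [-2, -4, 5, 8, 26, 27, 28]
Extract -2: [-4, -2, 5, 8, 26, 27, 28]


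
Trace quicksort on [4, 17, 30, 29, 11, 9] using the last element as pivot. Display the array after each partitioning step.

Partition 1: pivot=9 at index 1 -> [4, 9, 30, 29, 11, 17]
Partition 2: pivot=17 at index 3 -> [4, 9, 11, 17, 30, 29]
Partition 3: pivot=29 at index 4 -> [4, 9, 11, 17, 29, 30]


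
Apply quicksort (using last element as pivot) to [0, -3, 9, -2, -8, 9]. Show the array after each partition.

Partition 1: pivot=9 at index 5 -> [0, -3, 9, -2, -8, 9]
Partition 2: pivot=-8 at index 0 -> [-8, -3, 9, -2, 0, 9]
Partition 3: pivot=0 at index 3 -> [-8, -3, -2, 0, 9, 9]
Partition 4: pivot=-2 at index 2 -> [-8, -3, -2, 0, 9, 9]


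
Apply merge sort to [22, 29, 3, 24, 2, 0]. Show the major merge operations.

Divide and conquer:
  Merge [29] + [3] -> [3, 29]
  Merge [22] + [3, 29] -> [3, 22, 29]
  Merge [2] + [0] -> [0, 2]
  Merge [24] + [0, 2] -> [0, 2, 24]
  Merge [3, 22, 29] + [0, 2, 24] -> [0, 2, 3, 22, 24, 29]


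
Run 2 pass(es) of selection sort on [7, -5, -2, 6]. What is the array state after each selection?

Pass 1: Select minimum -5 at index 1, swap -> [-5, 7, -2, 6]
Pass 2: Select minimum -2 at index 2, swap -> [-5, -2, 7, 6]


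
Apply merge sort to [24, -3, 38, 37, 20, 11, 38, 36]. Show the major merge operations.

Divide and conquer:
  Merge [24] + [-3] -> [-3, 24]
  Merge [38] + [37] -> [37, 38]
  Merge [-3, 24] + [37, 38] -> [-3, 24, 37, 38]
  Merge [20] + [11] -> [11, 20]
  Merge [38] + [36] -> [36, 38]
  Merge [11, 20] + [36, 38] -> [11, 20, 36, 38]
  Merge [-3, 24, 37, 38] + [11, 20, 36, 38] -> [-3, 11, 20, 24, 36, 37, 38, 38]


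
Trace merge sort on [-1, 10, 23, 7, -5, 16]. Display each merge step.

Divide and conquer:
  Merge [10] + [23] -> [10, 23]
  Merge [-1] + [10, 23] -> [-1, 10, 23]
  Merge [-5] + [16] -> [-5, 16]
  Merge [7] + [-5, 16] -> [-5, 7, 16]
  Merge [-1, 10, 23] + [-5, 7, 16] -> [-5, -1, 7, 10, 16, 23]


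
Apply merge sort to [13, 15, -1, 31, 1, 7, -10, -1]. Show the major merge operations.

Divide and conquer:
  Merge [13] + [15] -> [13, 15]
  Merge [-1] + [31] -> [-1, 31]
  Merge [13, 15] + [-1, 31] -> [-1, 13, 15, 31]
  Merge [1] + [7] -> [1, 7]
  Merge [-10] + [-1] -> [-10, -1]
  Merge [1, 7] + [-10, -1] -> [-10, -1, 1, 7]
  Merge [-1, 13, 15, 31] + [-10, -1, 1, 7] -> [-10, -1, -1, 1, 7, 13, 15, 31]


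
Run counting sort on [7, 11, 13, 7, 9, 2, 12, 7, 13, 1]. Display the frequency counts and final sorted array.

Count array: [0, 1, 1, 0, 0, 0, 0, 3, 0, 1, 0, 1, 1, 2]
(count[i] = number of elements equal to i)
Cumulative count: [0, 1, 2, 2, 2, 2, 2, 5, 5, 6, 6, 7, 8, 10]
Sorted: [1, 2, 7, 7, 7, 9, 11, 12, 13, 13]


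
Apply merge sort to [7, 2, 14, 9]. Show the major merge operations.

Divide and conquer:
  Merge [7] + [2] -> [2, 7]
  Merge [14] + [9] -> [9, 14]
  Merge [2, 7] + [9, 14] -> [2, 7, 9, 14]


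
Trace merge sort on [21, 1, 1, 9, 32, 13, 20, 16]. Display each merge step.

Divide and conquer:
  Merge [21] + [1] -> [1, 21]
  Merge [1] + [9] -> [1, 9]
  Merge [1, 21] + [1, 9] -> [1, 1, 9, 21]
  Merge [32] + [13] -> [13, 32]
  Merge [20] + [16] -> [16, 20]
  Merge [13, 32] + [16, 20] -> [13, 16, 20, 32]
  Merge [1, 1, 9, 21] + [13, 16, 20, 32] -> [1, 1, 9, 13, 16, 20, 21, 32]


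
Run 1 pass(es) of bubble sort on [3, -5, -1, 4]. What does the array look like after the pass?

After pass 1: [-5, -1, 3, 4] (2 swaps)
Total swaps: 2


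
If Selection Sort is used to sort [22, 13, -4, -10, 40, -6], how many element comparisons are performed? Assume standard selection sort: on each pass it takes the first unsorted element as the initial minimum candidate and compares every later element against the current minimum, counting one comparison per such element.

Pass 1: scan indices 1..5 for the minimum = 5 comparison(s); min is -10, place at index 0 -> [-10, 13, -4, 22, 40, -6]
Pass 2: scan indices 2..5 for the minimum = 4 comparison(s); min is -6, place at index 1 -> [-10, -6, -4, 22, 40, 13]
Pass 3: scan indices 3..5 for the minimum = 3 comparison(s); min is -4, place at index 2 -> [-10, -6, -4, 22, 40, 13]
Pass 4: scan indices 4..5 for the minimum = 2 comparison(s); min is 13, place at index 3 -> [-10, -6, -4, 13, 40, 22]
Pass 5: scan indices 5..5 for the minimum = 1 comparison(s); min is 22, place at index 4 -> [-10, -6, -4, 13, 22, 40]
Selection sort always scans the whole unsorted suffix, so the count is (n-1) + (n-2) + ... + 1 = n(n-1)/2 = 6*5/2 = 15 regardless of the input order.
Total comparisons: 5 + 4 + 3 + 2 + 1 = 15


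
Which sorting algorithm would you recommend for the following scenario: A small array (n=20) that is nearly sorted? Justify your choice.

Best choice: Insertion sort
Reason: Insertion sort is O(n) for nearly sorted arrays and has low overhead


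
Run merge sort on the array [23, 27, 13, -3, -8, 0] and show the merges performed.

Divide and conquer:
  Merge [27] + [13] -> [13, 27]
  Merge [23] + [13, 27] -> [13, 23, 27]
  Merge [-8] + [0] -> [-8, 0]
  Merge [-3] + [-8, 0] -> [-8, -3, 0]
  Merge [13, 23, 27] + [-8, -3, 0] -> [-8, -3, 0, 13, 23, 27]


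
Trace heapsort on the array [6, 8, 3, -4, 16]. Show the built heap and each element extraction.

Build heap: [16, 8, 3, -4, 6]
Extract 16: [8, 6, 3, -4, 16]
Extract 8: [6, -4, 3, 8, 16]
Extract 6: [3, -4, 6, 8, 16]
Extract 3: [-4, 3, 6, 8, 16]


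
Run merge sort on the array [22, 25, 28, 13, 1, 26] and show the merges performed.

Divide and conquer:
  Merge [25] + [28] -> [25, 28]
  Merge [22] + [25, 28] -> [22, 25, 28]
  Merge [1] + [26] -> [1, 26]
  Merge [13] + [1, 26] -> [1, 13, 26]
  Merge [22, 25, 28] + [1, 13, 26] -> [1, 13, 22, 25, 26, 28]


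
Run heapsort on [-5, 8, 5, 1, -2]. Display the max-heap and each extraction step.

Build heap: [8, 1, 5, -5, -2]
Extract 8: [5, 1, -2, -5, 8]
Extract 5: [1, -5, -2, 5, 8]
Extract 1: [-2, -5, 1, 5, 8]
Extract -2: [-5, -2, 1, 5, 8]


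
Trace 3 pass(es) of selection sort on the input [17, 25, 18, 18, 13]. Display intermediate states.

Pass 1: Select minimum 13 at index 4, swap -> [13, 25, 18, 18, 17]
Pass 2: Select minimum 17 at index 4, swap -> [13, 17, 18, 18, 25]
Pass 3: Select minimum 18 at index 2, swap -> [13, 17, 18, 18, 25]


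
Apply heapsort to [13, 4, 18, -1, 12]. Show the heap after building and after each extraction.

Build heap: [18, 12, 13, -1, 4]
Extract 18: [13, 12, 4, -1, 18]
Extract 13: [12, -1, 4, 13, 18]
Extract 12: [4, -1, 12, 13, 18]
Extract 4: [-1, 4, 12, 13, 18]


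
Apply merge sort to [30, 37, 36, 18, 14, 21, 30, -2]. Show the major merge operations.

Divide and conquer:
  Merge [30] + [37] -> [30, 37]
  Merge [36] + [18] -> [18, 36]
  Merge [30, 37] + [18, 36] -> [18, 30, 36, 37]
  Merge [14] + [21] -> [14, 21]
  Merge [30] + [-2] -> [-2, 30]
  Merge [14, 21] + [-2, 30] -> [-2, 14, 21, 30]
  Merge [18, 30, 36, 37] + [-2, 14, 21, 30] -> [-2, 14, 18, 21, 30, 30, 36, 37]


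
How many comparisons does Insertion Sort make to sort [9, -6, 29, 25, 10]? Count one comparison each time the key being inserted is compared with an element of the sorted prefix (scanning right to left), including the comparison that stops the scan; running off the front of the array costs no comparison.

Insert -6: 9 > -6 (shift), reached front = 1 comparison(s) -> [-6, 9, 29, 25, 10]
Insert 29: 9 <= 29 (stop) = 1 comparison(s) -> [-6, 9, 29, 25, 10]
Insert 25: 29 > 25 (shift), 9 <= 25 (stop) = 2 comparison(s) -> [-6, 9, 25, 29, 10]
Insert 10: 29 > 10 (shift), 25 > 10 (shift), 9 <= 10 (stop) = 3 comparison(s) -> [-6, 9, 10, 25, 29]
Total comparisons: 1 + 1 + 2 + 3 = 7


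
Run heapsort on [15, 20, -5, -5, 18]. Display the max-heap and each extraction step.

Build heap: [20, 18, -5, -5, 15]
Extract 20: [18, 15, -5, -5, 20]
Extract 18: [15, -5, -5, 18, 20]
Extract 15: [-5, -5, 15, 18, 20]
Extract -5: [-5, -5, 15, 18, 20]


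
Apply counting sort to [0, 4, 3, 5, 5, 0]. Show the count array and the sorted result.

Count array: [2, 0, 0, 1, 1, 2]
(count[i] = number of elements equal to i)
Cumulative count: [2, 2, 2, 3, 4, 6]
Sorted: [0, 0, 3, 4, 5, 5]


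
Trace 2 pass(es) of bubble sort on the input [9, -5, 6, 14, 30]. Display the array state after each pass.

After pass 1: [-5, 6, 9, 14, 30] (2 swaps)
After pass 2: [-5, 6, 9, 14, 30] (0 swaps)
Total swaps: 2


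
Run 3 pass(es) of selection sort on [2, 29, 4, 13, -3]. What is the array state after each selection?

Pass 1: Select minimum -3 at index 4, swap -> [-3, 29, 4, 13, 2]
Pass 2: Select minimum 2 at index 4, swap -> [-3, 2, 4, 13, 29]
Pass 3: Select minimum 4 at index 2, swap -> [-3, 2, 4, 13, 29]


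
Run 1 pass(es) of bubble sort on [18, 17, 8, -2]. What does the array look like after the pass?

After pass 1: [17, 8, -2, 18] (3 swaps)
Total swaps: 3


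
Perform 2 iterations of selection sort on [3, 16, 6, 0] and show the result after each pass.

Pass 1: Select minimum 0 at index 3, swap -> [0, 16, 6, 3]
Pass 2: Select minimum 3 at index 3, swap -> [0, 3, 6, 16]


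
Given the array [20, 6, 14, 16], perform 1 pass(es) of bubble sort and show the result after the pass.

After pass 1: [6, 14, 16, 20] (3 swaps)
Total swaps: 3


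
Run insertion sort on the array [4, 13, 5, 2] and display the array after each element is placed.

First element 4 is already 'sorted'
Insert 13: shifted 0 elements -> [4, 13, 5, 2]
Insert 5: shifted 1 elements -> [4, 5, 13, 2]
Insert 2: shifted 3 elements -> [2, 4, 5, 13]


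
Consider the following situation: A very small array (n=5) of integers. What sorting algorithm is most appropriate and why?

Best choice: Insertion sort
Reason: For tiny inputs the O(n^2) overhead is negligible and insertion sort has minimal constant factors


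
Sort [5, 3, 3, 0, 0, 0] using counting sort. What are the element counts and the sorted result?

Count array: [3, 0, 0, 2, 0, 1]
(count[i] = number of elements equal to i)
Cumulative count: [3, 3, 3, 5, 5, 6]
Sorted: [0, 0, 0, 3, 3, 5]


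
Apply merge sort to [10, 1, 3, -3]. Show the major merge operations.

Divide and conquer:
  Merge [10] + [1] -> [1, 10]
  Merge [3] + [-3] -> [-3, 3]
  Merge [1, 10] + [-3, 3] -> [-3, 1, 3, 10]


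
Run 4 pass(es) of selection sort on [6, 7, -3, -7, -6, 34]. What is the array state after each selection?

Pass 1: Select minimum -7 at index 3, swap -> [-7, 7, -3, 6, -6, 34]
Pass 2: Select minimum -6 at index 4, swap -> [-7, -6, -3, 6, 7, 34]
Pass 3: Select minimum -3 at index 2, swap -> [-7, -6, -3, 6, 7, 34]
Pass 4: Select minimum 6 at index 3, swap -> [-7, -6, -3, 6, 7, 34]


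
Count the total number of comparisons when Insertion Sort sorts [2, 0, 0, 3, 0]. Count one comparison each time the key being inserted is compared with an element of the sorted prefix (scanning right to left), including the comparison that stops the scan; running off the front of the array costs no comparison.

Insert 0: 2 > 0 (shift), reached front = 1 comparison(s) -> [0, 2, 0, 3, 0]
Insert 0: 2 > 0 (shift), 0 <= 0 (stop) = 2 comparison(s) -> [0, 0, 2, 3, 0]
Insert 3: 2 <= 3 (stop) = 1 comparison(s) -> [0, 0, 2, 3, 0]
Insert 0: 3 > 0 (shift), 2 > 0 (shift), 0 <= 0 (stop) = 3 comparison(s) -> [0, 0, 0, 2, 3]
Total comparisons: 1 + 2 + 1 + 3 = 7


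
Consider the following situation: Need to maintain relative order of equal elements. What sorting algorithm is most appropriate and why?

Best choice: Merge sort or Insertion sort
Reason: Both are stable; quicksort and heapsort are not stable


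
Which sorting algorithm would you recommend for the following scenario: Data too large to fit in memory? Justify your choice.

Best choice: External merge sort
Reason: Minimizes disk I/O by sequential reads/writes


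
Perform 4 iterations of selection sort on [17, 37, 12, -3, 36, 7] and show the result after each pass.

Pass 1: Select minimum -3 at index 3, swap -> [-3, 37, 12, 17, 36, 7]
Pass 2: Select minimum 7 at index 5, swap -> [-3, 7, 12, 17, 36, 37]
Pass 3: Select minimum 12 at index 2, swap -> [-3, 7, 12, 17, 36, 37]
Pass 4: Select minimum 17 at index 3, swap -> [-3, 7, 12, 17, 36, 37]


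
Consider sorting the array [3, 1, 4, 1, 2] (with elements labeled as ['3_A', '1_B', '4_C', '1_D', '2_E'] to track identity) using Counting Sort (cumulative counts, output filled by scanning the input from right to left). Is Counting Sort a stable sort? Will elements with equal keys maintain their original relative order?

Trace Counting Sort on the labeled array (the key is the number; the letter only tracks identity):
  Counts for values 0..4: [0, 2, 1, 1, 1]
  Cumulative counts: [0, 2, 3, 4, 5]
  Scan right to left: place 2_E at output index 2
  Scan right to left: place 1_D at output index 1
  Scan right to left: place 4_C at output index 4
  Scan right to left: place 1_B at output index 0
  Scan right to left: place 3_A at output index 3
  Output: [1_B, 1_D, 2_E, 3_A, 4_C]
Equal keys:
  value 1: originally 1_B, 1_D; after sorting 1_B, 1_D -> order preserved
All equal keys kept their original relative order. Counting Sort is stable: scanning the input right to left with decreasing cumulative counts places later duplicates at later output positions.
Answer: Stable


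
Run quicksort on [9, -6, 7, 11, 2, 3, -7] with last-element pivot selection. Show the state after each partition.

Partition 1: pivot=-7 at index 0 -> [-7, -6, 7, 11, 2, 3, 9]
Partition 2: pivot=9 at index 5 -> [-7, -6, 7, 2, 3, 9, 11]
Partition 3: pivot=3 at index 3 -> [-7, -6, 2, 3, 7, 9, 11]
Partition 4: pivot=2 at index 2 -> [-7, -6, 2, 3, 7, 9, 11]


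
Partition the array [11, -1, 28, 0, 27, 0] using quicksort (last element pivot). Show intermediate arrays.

Partition 1: pivot=0 at index 2 -> [-1, 0, 0, 11, 27, 28]
Partition 2: pivot=0 at index 1 -> [-1, 0, 0, 11, 27, 28]
Partition 3: pivot=28 at index 5 -> [-1, 0, 0, 11, 27, 28]
Partition 4: pivot=27 at index 4 -> [-1, 0, 0, 11, 27, 28]


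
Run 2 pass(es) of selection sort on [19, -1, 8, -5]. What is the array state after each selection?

Pass 1: Select minimum -5 at index 3, swap -> [-5, -1, 8, 19]
Pass 2: Select minimum -1 at index 1, swap -> [-5, -1, 8, 19]


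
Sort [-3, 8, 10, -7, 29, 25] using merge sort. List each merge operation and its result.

Divide and conquer:
  Merge [8] + [10] -> [8, 10]
  Merge [-3] + [8, 10] -> [-3, 8, 10]
  Merge [29] + [25] -> [25, 29]
  Merge [-7] + [25, 29] -> [-7, 25, 29]
  Merge [-3, 8, 10] + [-7, 25, 29] -> [-7, -3, 8, 10, 25, 29]


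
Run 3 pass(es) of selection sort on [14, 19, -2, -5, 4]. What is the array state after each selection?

Pass 1: Select minimum -5 at index 3, swap -> [-5, 19, -2, 14, 4]
Pass 2: Select minimum -2 at index 2, swap -> [-5, -2, 19, 14, 4]
Pass 3: Select minimum 4 at index 4, swap -> [-5, -2, 4, 14, 19]


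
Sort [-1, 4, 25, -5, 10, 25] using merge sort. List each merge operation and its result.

Divide and conquer:
  Merge [4] + [25] -> [4, 25]
  Merge [-1] + [4, 25] -> [-1, 4, 25]
  Merge [10] + [25] -> [10, 25]
  Merge [-5] + [10, 25] -> [-5, 10, 25]
  Merge [-1, 4, 25] + [-5, 10, 25] -> [-5, -1, 4, 10, 25, 25]


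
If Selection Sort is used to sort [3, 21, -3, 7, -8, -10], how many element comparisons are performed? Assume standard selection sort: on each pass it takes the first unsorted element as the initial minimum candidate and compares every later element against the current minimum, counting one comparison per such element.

Pass 1: scan indices 1..5 for the minimum = 5 comparison(s); min is -10, place at index 0 -> [-10, 21, -3, 7, -8, 3]
Pass 2: scan indices 2..5 for the minimum = 4 comparison(s); min is -8, place at index 1 -> [-10, -8, -3, 7, 21, 3]
Pass 3: scan indices 3..5 for the minimum = 3 comparison(s); min is -3, place at index 2 -> [-10, -8, -3, 7, 21, 3]
Pass 4: scan indices 4..5 for the minimum = 2 comparison(s); min is 3, place at index 3 -> [-10, -8, -3, 3, 21, 7]
Pass 5: scan indices 5..5 for the minimum = 1 comparison(s); min is 7, place at index 4 -> [-10, -8, -3, 3, 7, 21]
Selection sort always scans the whole unsorted suffix, so the count is (n-1) + (n-2) + ... + 1 = n(n-1)/2 = 6*5/2 = 15 regardless of the input order.
Total comparisons: 5 + 4 + 3 + 2 + 1 = 15


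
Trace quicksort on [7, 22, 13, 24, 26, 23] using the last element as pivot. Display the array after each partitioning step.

Partition 1: pivot=23 at index 3 -> [7, 22, 13, 23, 26, 24]
Partition 2: pivot=13 at index 1 -> [7, 13, 22, 23, 26, 24]
Partition 3: pivot=24 at index 4 -> [7, 13, 22, 23, 24, 26]


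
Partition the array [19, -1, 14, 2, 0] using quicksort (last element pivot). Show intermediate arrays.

Partition 1: pivot=0 at index 1 -> [-1, 0, 14, 2, 19]
Partition 2: pivot=19 at index 4 -> [-1, 0, 14, 2, 19]
Partition 3: pivot=2 at index 2 -> [-1, 0, 2, 14, 19]


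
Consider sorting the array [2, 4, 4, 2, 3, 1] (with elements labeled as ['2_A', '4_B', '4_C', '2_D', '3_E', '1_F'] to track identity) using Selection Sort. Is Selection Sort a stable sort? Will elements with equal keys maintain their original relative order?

Trace Selection Sort on the labeled array (the key is the number; the letter only tracks identity):
  Pass 1: minimum of unsorted part is 1_F at index 5; swap it with 2_A at index 0 -> [1_F, 4_B, 4_C, 2_D, 3_E, 2_A]
  Pass 2: minimum of unsorted part is 2_D at index 3; swap it with 4_B at index 1 -> [1_F, 2_D, 4_C, 4_B, 3_E, 2_A]
  Pass 3: minimum of unsorted part is 2_A at index 5; swap it with 4_C at index 2 -> [1_F, 2_D, 2_A, 4_B, 3_E, 4_C]
  Pass 4: minimum of unsorted part is 3_E at index 4; swap it with 4_B at index 3 -> [1_F, 2_D, 2_A, 3_E, 4_B, 4_C]
  Pass 5: minimum 4_B is already at index 4; no swap -> [1_F, 2_D, 2_A, 3_E, 4_B, 4_C]
Final order: [1_F, 2_D, 2_A, 3_E, 4_B, 4_C]
Equal keys:
  value 2: originally 2_A, 2_D; after sorting 2_D, 2_A -> order changed
  value 4: originally 4_B, 4_C; after sorting 4_B, 4_C -> order preserved
Equal keys were reordered, so Selection Sort is not stable: the long-range swap that moves the minimum into place can carry an element past an equal key. (One such input is enough; an unstable sort may happen to preserve order on other inputs, but it gives no guarantee.)
Answer: Not stable


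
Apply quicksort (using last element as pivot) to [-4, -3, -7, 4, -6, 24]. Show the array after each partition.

Partition 1: pivot=24 at index 5 -> [-4, -3, -7, 4, -6, 24]
Partition 2: pivot=-6 at index 1 -> [-7, -6, -4, 4, -3, 24]
Partition 3: pivot=-3 at index 3 -> [-7, -6, -4, -3, 4, 24]


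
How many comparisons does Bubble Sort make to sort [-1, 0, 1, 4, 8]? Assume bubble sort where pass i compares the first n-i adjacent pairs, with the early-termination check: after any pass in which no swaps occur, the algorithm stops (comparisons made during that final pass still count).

Pass 1: compare adjacent pairs (0,1)..(3,4) = 4 comparison(s), 0 swap(s) -> [-1, 0, 1, 4, 8]
No swaps in this pass, so bubble sort stops here.
Total comparisons: 4 = 4


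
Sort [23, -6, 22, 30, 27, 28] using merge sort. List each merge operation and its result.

Divide and conquer:
  Merge [-6] + [22] -> [-6, 22]
  Merge [23] + [-6, 22] -> [-6, 22, 23]
  Merge [27] + [28] -> [27, 28]
  Merge [30] + [27, 28] -> [27, 28, 30]
  Merge [-6, 22, 23] + [27, 28, 30] -> [-6, 22, 23, 27, 28, 30]


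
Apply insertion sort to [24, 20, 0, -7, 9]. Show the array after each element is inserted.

First element 24 is already 'sorted'
Insert 20: shifted 1 elements -> [20, 24, 0, -7, 9]
Insert 0: shifted 2 elements -> [0, 20, 24, -7, 9]
Insert -7: shifted 3 elements -> [-7, 0, 20, 24, 9]
Insert 9: shifted 2 elements -> [-7, 0, 9, 20, 24]


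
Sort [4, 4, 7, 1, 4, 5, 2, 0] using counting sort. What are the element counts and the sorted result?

Count array: [1, 1, 1, 0, 3, 1, 0, 1]
(count[i] = number of elements equal to i)
Cumulative count: [1, 2, 3, 3, 6, 7, 7, 8]
Sorted: [0, 1, 2, 4, 4, 4, 5, 7]


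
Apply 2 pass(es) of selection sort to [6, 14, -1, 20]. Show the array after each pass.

Pass 1: Select minimum -1 at index 2, swap -> [-1, 14, 6, 20]
Pass 2: Select minimum 6 at index 2, swap -> [-1, 6, 14, 20]


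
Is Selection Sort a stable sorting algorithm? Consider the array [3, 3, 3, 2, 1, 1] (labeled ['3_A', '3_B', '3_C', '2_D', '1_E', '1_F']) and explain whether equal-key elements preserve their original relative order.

Trace Selection Sort on the labeled array (the key is the number; the letter only tracks identity):
  Pass 1: minimum of unsorted part is 1_E at index 4; swap it with 3_A at index 0 -> [1_E, 3_B, 3_C, 2_D, 3_A, 1_F]
  Pass 2: minimum of unsorted part is 1_F at index 5; swap it with 3_B at index 1 -> [1_E, 1_F, 3_C, 2_D, 3_A, 3_B]
  Pass 3: minimum of unsorted part is 2_D at index 3; swap it with 3_C at index 2 -> [1_E, 1_F, 2_D, 3_C, 3_A, 3_B]
  Pass 4: minimum 3_C is already at index 3; no swap -> [1_E, 1_F, 2_D, 3_C, 3_A, 3_B]
  Pass 5: minimum 3_A is already at index 4; no swap -> [1_E, 1_F, 2_D, 3_C, 3_A, 3_B]
Final order: [1_E, 1_F, 2_D, 3_C, 3_A, 3_B]
Equal keys:
  value 1: originally 1_E, 1_F; after sorting 1_E, 1_F -> order preserved
  value 3: originally 3_A, 3_B, 3_C; after sorting 3_C, 3_A, 3_B -> order changed
Equal keys were reordered, so Selection Sort is not stable: the long-range swap that moves the minimum into place can carry an element past an equal key. (One such input is enough; an unstable sort may happen to preserve order on other inputs, but it gives no guarantee.)
Answer: Not stable


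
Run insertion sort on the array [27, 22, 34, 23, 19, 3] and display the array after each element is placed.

First element 27 is already 'sorted'
Insert 22: shifted 1 elements -> [22, 27, 34, 23, 19, 3]
Insert 34: shifted 0 elements -> [22, 27, 34, 23, 19, 3]
Insert 23: shifted 2 elements -> [22, 23, 27, 34, 19, 3]
Insert 19: shifted 4 elements -> [19, 22, 23, 27, 34, 3]
Insert 3: shifted 5 elements -> [3, 19, 22, 23, 27, 34]


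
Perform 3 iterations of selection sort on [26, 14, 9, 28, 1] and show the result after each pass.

Pass 1: Select minimum 1 at index 4, swap -> [1, 14, 9, 28, 26]
Pass 2: Select minimum 9 at index 2, swap -> [1, 9, 14, 28, 26]
Pass 3: Select minimum 14 at index 2, swap -> [1, 9, 14, 28, 26]


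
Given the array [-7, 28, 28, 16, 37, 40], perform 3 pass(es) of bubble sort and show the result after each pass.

After pass 1: [-7, 28, 16, 28, 37, 40] (1 swaps)
After pass 2: [-7, 16, 28, 28, 37, 40] (1 swaps)
After pass 3: [-7, 16, 28, 28, 37, 40] (0 swaps)
Total swaps: 2


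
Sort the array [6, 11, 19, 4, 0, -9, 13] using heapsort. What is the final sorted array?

Build heap: [19, 11, 13, 4, 0, -9, 6]
Extract 19: [13, 11, 6, 4, 0, -9, 19]
Extract 13: [11, 4, 6, -9, 0, 13, 19]
Extract 11: [6, 4, 0, -9, 11, 13, 19]
Extract 6: [4, -9, 0, 6, 11, 13, 19]
Extract 4: [0, -9, 4, 6, 11, 13, 19]
Extract 0: [-9, 0, 4, 6, 11, 13, 19]
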